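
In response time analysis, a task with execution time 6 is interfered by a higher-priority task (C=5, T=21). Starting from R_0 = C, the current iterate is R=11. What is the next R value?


R_next = C + ceil(R_prev / T_hp) * C_hp
ceil(11 / 21) = ceil(0.5238) = 1
Interference = 1 * 5 = 5
R_next = 6 + 5 = 11
R_next = R_prev, so the iteration has converged (response time = 11).

11


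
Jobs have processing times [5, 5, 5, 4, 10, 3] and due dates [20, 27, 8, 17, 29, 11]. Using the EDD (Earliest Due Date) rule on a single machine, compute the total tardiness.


Sort by due date (EDD order): [(5, 8), (3, 11), (4, 17), (5, 20), (5, 27), (10, 29)]
Compute completion times and tardiness:
  Job 1: p=5, d=8, C=5, tardiness=max(0,5-8)=0
  Job 2: p=3, d=11, C=8, tardiness=max(0,8-11)=0
  Job 3: p=4, d=17, C=12, tardiness=max(0,12-17)=0
  Job 4: p=5, d=20, C=17, tardiness=max(0,17-20)=0
  Job 5: p=5, d=27, C=22, tardiness=max(0,22-27)=0
  Job 6: p=10, d=29, C=32, tardiness=max(0,32-29)=3
Total tardiness = 3

3


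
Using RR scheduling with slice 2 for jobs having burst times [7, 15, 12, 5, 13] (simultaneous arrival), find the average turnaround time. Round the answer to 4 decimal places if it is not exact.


Time quantum = 2
Execution trace:
  J1 runs 2 units, time = 2
  J2 runs 2 units, time = 4
  J3 runs 2 units, time = 6
  J4 runs 2 units, time = 8
  J5 runs 2 units, time = 10
  J1 runs 2 units, time = 12
  J2 runs 2 units, time = 14
  J3 runs 2 units, time = 16
  J4 runs 2 units, time = 18
  J5 runs 2 units, time = 20
  J1 runs 2 units, time = 22
  J2 runs 2 units, time = 24
  J3 runs 2 units, time = 26
  J4 runs 1 units, time = 27
  J5 runs 2 units, time = 29
  J1 runs 1 units, time = 30
  J2 runs 2 units, time = 32
  J3 runs 2 units, time = 34
  J5 runs 2 units, time = 36
  J2 runs 2 units, time = 38
  J3 runs 2 units, time = 40
  J5 runs 2 units, time = 42
  J2 runs 2 units, time = 44
  J3 runs 2 units, time = 46
  J5 runs 2 units, time = 48
  J2 runs 2 units, time = 50
  J5 runs 1 units, time = 51
  J2 runs 1 units, time = 52
Finish times: [30, 52, 46, 27, 51]
Average turnaround = 206/5 = 41.2

41.2


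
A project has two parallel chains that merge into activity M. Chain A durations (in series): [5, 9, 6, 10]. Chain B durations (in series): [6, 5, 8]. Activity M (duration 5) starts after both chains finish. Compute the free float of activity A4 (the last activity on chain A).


ES(A4) = sum of predecessors on chain A = 20
EF(A4) = ES + duration = 20 + 10 = 30
Successor of A4 is M. ES(M) = max(sum(A), sum(B)) = max(30, 19) = 30
Free float = ES(successor) - EF(current) = 30 - 30 = 0

0


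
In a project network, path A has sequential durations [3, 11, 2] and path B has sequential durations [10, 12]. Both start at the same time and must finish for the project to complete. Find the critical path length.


Path A total = 3 + 11 + 2 = 16
Path B total = 10 + 12 = 22
Critical path = longest path = max(16, 22) = 22

22


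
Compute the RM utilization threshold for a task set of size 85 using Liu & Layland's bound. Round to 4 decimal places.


Compute 2^(1/85) = 1.0081880126
Subtract 1: 1.0081880126 - 1 = 0.0081880126
Multiply by n: 85 * 0.0081880126 = 0.6959810710
Round to 4 dp: 0.6960

0.6960


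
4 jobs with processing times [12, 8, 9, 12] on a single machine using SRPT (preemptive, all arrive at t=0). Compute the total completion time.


Since all jobs arrive at t=0, SRPT equals SPT ordering.
SPT order: [8, 9, 12, 12]
Completion times:
  Job 1: p=8, C=8
  Job 2: p=9, C=17
  Job 3: p=12, C=29
  Job 4: p=12, C=41
Total completion time = 8 + 17 + 29 + 41 = 95

95


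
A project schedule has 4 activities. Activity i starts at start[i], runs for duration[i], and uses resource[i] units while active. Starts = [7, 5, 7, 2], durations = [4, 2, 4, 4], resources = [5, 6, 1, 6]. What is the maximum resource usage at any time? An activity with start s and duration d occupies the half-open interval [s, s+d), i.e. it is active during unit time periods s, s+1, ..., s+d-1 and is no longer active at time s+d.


Each activity i is active on [start_i, start_i + duration_i).
Compute total resource usage per time slot:
  t=0: active resources = [], total = 0
  t=1: active resources = [], total = 0
  t=2: active resources = [6], total = 6
  t=3: active resources = [6], total = 6
  t=4: active resources = [6], total = 6
  t=5: active resources = [6, 6], total = 12
  t=6: active resources = [6], total = 6
  t=7: active resources = [5, 1], total = 6
  t=8: active resources = [5, 1], total = 6
  t=9: active resources = [5, 1], total = 6
  t=10: active resources = [5, 1], total = 6
Peak resource demand = 12

12


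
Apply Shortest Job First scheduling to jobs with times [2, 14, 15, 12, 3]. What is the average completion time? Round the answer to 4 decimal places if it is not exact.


SJF order (ascending): [2, 3, 12, 14, 15]
Completion times:
  Job 1: burst=2, C=2
  Job 2: burst=3, C=5
  Job 3: burst=12, C=17
  Job 4: burst=14, C=31
  Job 5: burst=15, C=46
Average completion = 101/5 = 20.2

20.2


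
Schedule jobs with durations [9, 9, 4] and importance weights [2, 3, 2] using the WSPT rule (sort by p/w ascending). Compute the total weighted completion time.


Compute p/w ratios and sort ascending (WSPT): [(4, 2), (9, 3), (9, 2)]
Compute weighted completion times:
  Job (p=4,w=2): C=4, w*C=2*4=8
  Job (p=9,w=3): C=13, w*C=3*13=39
  Job (p=9,w=2): C=22, w*C=2*22=44
Total weighted completion time = 91

91


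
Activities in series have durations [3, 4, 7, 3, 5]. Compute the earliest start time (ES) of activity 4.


Activity 4 starts after activities 1 through 3 complete.
Predecessor durations: [3, 4, 7]
ES = 3 + 4 + 7 = 14

14


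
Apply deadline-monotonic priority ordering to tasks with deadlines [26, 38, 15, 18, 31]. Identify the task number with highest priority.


Sort tasks by relative deadline (ascending):
  Task 3: deadline = 15
  Task 4: deadline = 18
  Task 1: deadline = 26
  Task 5: deadline = 31
  Task 2: deadline = 38
Priority order (highest first): [3, 4, 1, 5, 2]
Highest priority task = 3

3


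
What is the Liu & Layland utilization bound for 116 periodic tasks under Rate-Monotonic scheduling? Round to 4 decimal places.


Compute 2^(1/116) = 1.0059932951
Subtract 1: 1.0059932951 - 1 = 0.0059932951
Multiply by n: 116 * 0.0059932951 = 0.6952222316
Round to 4 dp: 0.6952

0.6952


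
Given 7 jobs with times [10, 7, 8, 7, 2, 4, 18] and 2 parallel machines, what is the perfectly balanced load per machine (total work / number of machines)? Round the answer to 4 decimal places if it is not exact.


Total processing time = 10 + 7 + 8 + 7 + 2 + 4 + 18 = 56
Number of machines = 2
Ideal balanced load = 56 / 2 = 28.0

28.0


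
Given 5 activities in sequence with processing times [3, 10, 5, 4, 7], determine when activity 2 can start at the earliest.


Activity 2 starts after activities 1 through 1 complete.
Predecessor durations: [3]
ES = 3 = 3

3


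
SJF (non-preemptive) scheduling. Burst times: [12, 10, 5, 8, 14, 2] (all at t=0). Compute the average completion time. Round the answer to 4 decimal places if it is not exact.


SJF order (ascending): [2, 5, 8, 10, 12, 14]
Completion times:
  Job 1: burst=2, C=2
  Job 2: burst=5, C=7
  Job 3: burst=8, C=15
  Job 4: burst=10, C=25
  Job 5: burst=12, C=37
  Job 6: burst=14, C=51
Average completion = 137/6 = 22.8333

22.8333


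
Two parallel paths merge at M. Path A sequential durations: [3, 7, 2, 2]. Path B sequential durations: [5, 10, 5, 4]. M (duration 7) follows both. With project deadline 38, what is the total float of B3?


Forward pass: ES(B3) = sum of predecessors on chain B = 15
EF = ES + duration = 15 + 5 = 20
Backward pass: LF(M) = deadline = 38; LS(M) = 38 - 7 = 31
LF(B3) = LS(M) - sum(successors on chain B) = 31 - 4 = 27
LS = LF - duration = 27 - 5 = 22
Total float = LS - ES = 22 - 15 = 7

7


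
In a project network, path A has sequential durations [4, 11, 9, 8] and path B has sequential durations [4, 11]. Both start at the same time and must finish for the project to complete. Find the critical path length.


Path A total = 4 + 11 + 9 + 8 = 32
Path B total = 4 + 11 = 15
Critical path = longest path = max(32, 15) = 32

32


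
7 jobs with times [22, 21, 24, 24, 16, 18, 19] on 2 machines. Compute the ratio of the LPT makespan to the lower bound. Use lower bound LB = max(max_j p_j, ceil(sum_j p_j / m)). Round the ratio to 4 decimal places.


LPT order: [24, 24, 22, 21, 19, 18, 16]
Machine loads after assignment: [80, 64]
LPT makespan = 80
Lower bound = max(max_job, ceil(total/2)) = max(24, 72) = 72
Ratio = 80 / 72 = 1.1111

1.1111


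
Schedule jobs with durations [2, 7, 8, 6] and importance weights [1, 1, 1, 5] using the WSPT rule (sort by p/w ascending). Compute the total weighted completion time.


Compute p/w ratios and sort ascending (WSPT): [(6, 5), (2, 1), (7, 1), (8, 1)]
Compute weighted completion times:
  Job (p=6,w=5): C=6, w*C=5*6=30
  Job (p=2,w=1): C=8, w*C=1*8=8
  Job (p=7,w=1): C=15, w*C=1*15=15
  Job (p=8,w=1): C=23, w*C=1*23=23
Total weighted completion time = 76

76


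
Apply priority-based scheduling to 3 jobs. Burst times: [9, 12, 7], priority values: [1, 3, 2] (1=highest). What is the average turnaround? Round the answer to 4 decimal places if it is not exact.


Sort by priority (ascending = highest first):
Order: [(1, 9), (2, 7), (3, 12)]
Completion times:
  Priority 1, burst=9, C=9
  Priority 2, burst=7, C=16
  Priority 3, burst=12, C=28
Average turnaround = 53/3 = 17.6667

17.6667


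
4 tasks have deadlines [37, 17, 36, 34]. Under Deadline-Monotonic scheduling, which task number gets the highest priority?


Sort tasks by relative deadline (ascending):
  Task 2: deadline = 17
  Task 4: deadline = 34
  Task 3: deadline = 36
  Task 1: deadline = 37
Priority order (highest first): [2, 4, 3, 1]
Highest priority task = 2

2


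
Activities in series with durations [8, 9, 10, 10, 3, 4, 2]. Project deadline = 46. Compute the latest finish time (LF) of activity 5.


LF(activity 5) = deadline - sum of successor durations
Successors: activities 6 through 7 with durations [4, 2]
Sum of successor durations = 6
LF = 46 - 6 = 40

40


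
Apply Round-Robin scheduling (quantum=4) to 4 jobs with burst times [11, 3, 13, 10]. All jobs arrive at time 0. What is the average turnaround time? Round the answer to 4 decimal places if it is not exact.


Time quantum = 4
Execution trace:
  J1 runs 4 units, time = 4
  J2 runs 3 units, time = 7
  J3 runs 4 units, time = 11
  J4 runs 4 units, time = 15
  J1 runs 4 units, time = 19
  J3 runs 4 units, time = 23
  J4 runs 4 units, time = 27
  J1 runs 3 units, time = 30
  J3 runs 4 units, time = 34
  J4 runs 2 units, time = 36
  J3 runs 1 units, time = 37
Finish times: [30, 7, 37, 36]
Average turnaround = 110/4 = 27.5

27.5


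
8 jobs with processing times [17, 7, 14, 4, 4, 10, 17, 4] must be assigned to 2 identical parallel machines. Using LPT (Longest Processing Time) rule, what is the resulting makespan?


Sort jobs in decreasing order (LPT): [17, 17, 14, 10, 7, 4, 4, 4]
Assign each job to the least loaded machine:
  Machine 1: jobs [17, 14, 4, 4], load = 39
  Machine 2: jobs [17, 10, 7, 4], load = 38
Makespan = max load = 39

39


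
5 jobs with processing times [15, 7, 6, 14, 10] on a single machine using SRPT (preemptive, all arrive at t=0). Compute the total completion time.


Since all jobs arrive at t=0, SRPT equals SPT ordering.
SPT order: [6, 7, 10, 14, 15]
Completion times:
  Job 1: p=6, C=6
  Job 2: p=7, C=13
  Job 3: p=10, C=23
  Job 4: p=14, C=37
  Job 5: p=15, C=52
Total completion time = 6 + 13 + 23 + 37 + 52 = 131

131


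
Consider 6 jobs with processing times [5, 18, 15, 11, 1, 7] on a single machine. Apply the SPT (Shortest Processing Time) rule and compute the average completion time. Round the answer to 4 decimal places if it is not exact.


Sort jobs by processing time (SPT order): [1, 5, 7, 11, 15, 18]
Compute completion times sequentially:
  Job 1: processing = 1, completes at 1
  Job 2: processing = 5, completes at 6
  Job 3: processing = 7, completes at 13
  Job 4: processing = 11, completes at 24
  Job 5: processing = 15, completes at 39
  Job 6: processing = 18, completes at 57
Sum of completion times = 140
Average completion time = 140/6 = 23.3333

23.3333


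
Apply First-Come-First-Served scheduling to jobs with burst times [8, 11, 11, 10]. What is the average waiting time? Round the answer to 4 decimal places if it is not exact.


FCFS order (as given): [8, 11, 11, 10]
Waiting times:
  Job 1: wait = 0
  Job 2: wait = 8
  Job 3: wait = 19
  Job 4: wait = 30
Sum of waiting times = 57
Average waiting time = 57/4 = 14.25

14.25


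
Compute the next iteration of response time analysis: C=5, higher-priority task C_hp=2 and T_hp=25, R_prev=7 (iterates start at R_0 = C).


R_next = C + ceil(R_prev / T_hp) * C_hp
ceil(7 / 25) = ceil(0.28) = 1
Interference = 1 * 2 = 2
R_next = 5 + 2 = 7
R_next = R_prev, so the iteration has converged (response time = 7).

7


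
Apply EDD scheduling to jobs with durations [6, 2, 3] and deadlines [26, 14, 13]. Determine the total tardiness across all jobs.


Sort by due date (EDD order): [(3, 13), (2, 14), (6, 26)]
Compute completion times and tardiness:
  Job 1: p=3, d=13, C=3, tardiness=max(0,3-13)=0
  Job 2: p=2, d=14, C=5, tardiness=max(0,5-14)=0
  Job 3: p=6, d=26, C=11, tardiness=max(0,11-26)=0
Total tardiness = 0

0


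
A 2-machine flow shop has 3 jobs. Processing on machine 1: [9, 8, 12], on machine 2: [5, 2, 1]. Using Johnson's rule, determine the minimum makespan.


Apply Johnson's rule:
  Group 1 (a <= b): []
  Group 2 (a > b): [(1, 9, 5), (2, 8, 2), (3, 12, 1)]
Optimal job order: [1, 2, 3]
Schedule:
  Job 1: M1 done at 9, M2 done at 14
  Job 2: M1 done at 17, M2 done at 19
  Job 3: M1 done at 29, M2 done at 30
Makespan = 30

30


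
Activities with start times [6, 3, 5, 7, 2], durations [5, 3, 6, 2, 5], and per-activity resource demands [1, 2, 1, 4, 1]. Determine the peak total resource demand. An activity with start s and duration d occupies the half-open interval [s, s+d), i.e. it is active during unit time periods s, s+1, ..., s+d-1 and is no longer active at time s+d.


Each activity i is active on [start_i, start_i + duration_i).
Compute total resource usage per time slot:
  t=0: active resources = [], total = 0
  t=1: active resources = [], total = 0
  t=2: active resources = [1], total = 1
  t=3: active resources = [2, 1], total = 3
  t=4: active resources = [2, 1], total = 3
  t=5: active resources = [2, 1, 1], total = 4
  t=6: active resources = [1, 1, 1], total = 3
  t=7: active resources = [1, 1, 4], total = 6
  t=8: active resources = [1, 1, 4], total = 6
  t=9: active resources = [1, 1], total = 2
  t=10: active resources = [1, 1], total = 2
Peak resource demand = 6

6


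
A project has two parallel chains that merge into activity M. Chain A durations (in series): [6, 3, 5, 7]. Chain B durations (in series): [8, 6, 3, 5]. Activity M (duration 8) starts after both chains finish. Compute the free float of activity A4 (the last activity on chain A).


ES(A4) = sum of predecessors on chain A = 14
EF(A4) = ES + duration = 14 + 7 = 21
Successor of A4 is M. ES(M) = max(sum(A), sum(B)) = max(21, 22) = 22
Free float = ES(successor) - EF(current) = 22 - 21 = 1

1


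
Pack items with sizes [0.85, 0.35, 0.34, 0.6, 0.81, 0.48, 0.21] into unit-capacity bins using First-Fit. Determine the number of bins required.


Place items sequentially using First-Fit:
  Item 0.85 -> new Bin 1
  Item 0.35 -> new Bin 2
  Item 0.34 -> Bin 2 (now 0.69)
  Item 0.6 -> new Bin 3
  Item 0.81 -> new Bin 4
  Item 0.48 -> new Bin 5
  Item 0.21 -> Bin 2 (now 0.9)
Total bins used = 5

5


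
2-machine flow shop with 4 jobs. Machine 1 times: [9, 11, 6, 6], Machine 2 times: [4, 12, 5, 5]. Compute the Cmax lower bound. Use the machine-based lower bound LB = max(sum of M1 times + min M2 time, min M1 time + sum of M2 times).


LB1 = sum(M1 times) + min(M2 times) = 32 + 4 = 36
LB2 = min(M1 times) + sum(M2 times) = 6 + 26 = 32
Lower bound = max(LB1, LB2) = max(36, 32) = 36

36


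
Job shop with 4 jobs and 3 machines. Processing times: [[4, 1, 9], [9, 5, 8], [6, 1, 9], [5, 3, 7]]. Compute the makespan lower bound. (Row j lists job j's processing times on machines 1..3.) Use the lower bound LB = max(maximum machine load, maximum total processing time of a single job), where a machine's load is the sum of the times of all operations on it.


Machine loads:
  Machine 1: 4 + 9 + 6 + 5 = 24
  Machine 2: 1 + 5 + 1 + 3 = 10
  Machine 3: 9 + 8 + 9 + 7 = 33
Max machine load = 33
Job totals:
  Job 1: 14
  Job 2: 22
  Job 3: 16
  Job 4: 15
Max job total = 22
Lower bound = max(33, 22) = 33

33


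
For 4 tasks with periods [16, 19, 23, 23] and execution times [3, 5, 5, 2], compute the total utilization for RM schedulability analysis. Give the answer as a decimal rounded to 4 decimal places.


Compute individual utilizations (exact fractions):
  Task 1: C/T = 3/16 (approx. 0.1875)
  Task 2: C/T = 5/19 (approx. 0.2632)
  Task 3: C/T = 5/23 (approx. 0.2174)
  Task 4: C/T = 2/23 (approx. 0.087)
Total utilization U = 3/16 + 5/19 + 5/23 + 2/23 = 5279/6992
Rounded to 4 decimal places: U = 0.7550
RM (Liu & Layland) bound for 4 tasks = 0.756828; compare with U = 5279/6992 (approx. 0.755006)
U <= bound, so schedulable by RM sufficient condition.

0.7550


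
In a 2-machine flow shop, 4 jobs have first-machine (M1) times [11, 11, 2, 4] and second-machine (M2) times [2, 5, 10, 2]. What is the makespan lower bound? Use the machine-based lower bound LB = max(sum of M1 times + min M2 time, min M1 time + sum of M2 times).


LB1 = sum(M1 times) + min(M2 times) = 28 + 2 = 30
LB2 = min(M1 times) + sum(M2 times) = 2 + 19 = 21
Lower bound = max(LB1, LB2) = max(30, 21) = 30

30


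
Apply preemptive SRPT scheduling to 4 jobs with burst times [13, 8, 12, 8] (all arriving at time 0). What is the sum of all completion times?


Since all jobs arrive at t=0, SRPT equals SPT ordering.
SPT order: [8, 8, 12, 13]
Completion times:
  Job 1: p=8, C=8
  Job 2: p=8, C=16
  Job 3: p=12, C=28
  Job 4: p=13, C=41
Total completion time = 8 + 16 + 28 + 41 = 93

93


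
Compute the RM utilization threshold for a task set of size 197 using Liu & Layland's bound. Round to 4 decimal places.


Compute 2^(1/197) = 1.0035247108
Subtract 1: 1.0035247108 - 1 = 0.0035247108
Multiply by n: 197 * 0.0035247108 = 0.6943680276
Round to 4 dp: 0.6944

0.6944


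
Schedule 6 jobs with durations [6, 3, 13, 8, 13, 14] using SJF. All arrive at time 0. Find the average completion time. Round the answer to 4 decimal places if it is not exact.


SJF order (ascending): [3, 6, 8, 13, 13, 14]
Completion times:
  Job 1: burst=3, C=3
  Job 2: burst=6, C=9
  Job 3: burst=8, C=17
  Job 4: burst=13, C=30
  Job 5: burst=13, C=43
  Job 6: burst=14, C=57
Average completion = 159/6 = 26.5

26.5


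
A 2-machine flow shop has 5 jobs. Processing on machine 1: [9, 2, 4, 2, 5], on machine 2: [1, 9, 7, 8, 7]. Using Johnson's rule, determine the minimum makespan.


Apply Johnson's rule:
  Group 1 (a <= b): [(2, 2, 9), (4, 2, 8), (3, 4, 7), (5, 5, 7)]
  Group 2 (a > b): [(1, 9, 1)]
Optimal job order: [2, 4, 3, 5, 1]
Schedule:
  Job 2: M1 done at 2, M2 done at 11
  Job 4: M1 done at 4, M2 done at 19
  Job 3: M1 done at 8, M2 done at 26
  Job 5: M1 done at 13, M2 done at 33
  Job 1: M1 done at 22, M2 done at 34
Makespan = 34

34


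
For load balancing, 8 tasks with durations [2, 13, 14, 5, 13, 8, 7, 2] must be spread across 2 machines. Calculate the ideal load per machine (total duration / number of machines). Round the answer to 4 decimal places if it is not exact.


Total processing time = 2 + 13 + 14 + 5 + 13 + 8 + 7 + 2 = 64
Number of machines = 2
Ideal balanced load = 64 / 2 = 32.0

32.0


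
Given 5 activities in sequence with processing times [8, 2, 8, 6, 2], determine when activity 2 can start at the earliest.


Activity 2 starts after activities 1 through 1 complete.
Predecessor durations: [8]
ES = 8 = 8

8


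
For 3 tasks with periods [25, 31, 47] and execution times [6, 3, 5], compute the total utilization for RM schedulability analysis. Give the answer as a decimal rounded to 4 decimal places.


Compute individual utilizations (exact fractions):
  Task 1: C/T = 6/25 (approx. 0.24)
  Task 2: C/T = 3/31 (approx. 0.0968)
  Task 3: C/T = 5/47 (approx. 0.1064)
Total utilization U = 6/25 + 3/31 + 5/47 = 16142/36425
Rounded to 4 decimal places: U = 0.4432
RM (Liu & Layland) bound for 3 tasks = 0.779763; compare with U = 16142/36425 (approx. 0.443157)
U <= bound, so schedulable by RM sufficient condition.

0.4432


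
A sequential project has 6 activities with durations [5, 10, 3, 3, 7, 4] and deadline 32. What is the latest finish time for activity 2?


LF(activity 2) = deadline - sum of successor durations
Successors: activities 3 through 6 with durations [3, 3, 7, 4]
Sum of successor durations = 17
LF = 32 - 17 = 15

15


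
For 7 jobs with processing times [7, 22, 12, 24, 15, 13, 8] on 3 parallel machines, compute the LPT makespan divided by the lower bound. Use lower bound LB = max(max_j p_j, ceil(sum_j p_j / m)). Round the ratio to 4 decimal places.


LPT order: [24, 22, 15, 13, 12, 8, 7]
Machine loads after assignment: [32, 34, 35]
LPT makespan = 35
Lower bound = max(max_job, ceil(total/3)) = max(24, 34) = 34
Ratio = 35 / 34 = 1.0294

1.0294


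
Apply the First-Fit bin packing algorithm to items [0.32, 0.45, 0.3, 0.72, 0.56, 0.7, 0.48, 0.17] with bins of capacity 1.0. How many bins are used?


Place items sequentially using First-Fit:
  Item 0.32 -> new Bin 1
  Item 0.45 -> Bin 1 (now 0.77)
  Item 0.3 -> new Bin 2
  Item 0.72 -> new Bin 3
  Item 0.56 -> Bin 2 (now 0.86)
  Item 0.7 -> new Bin 4
  Item 0.48 -> new Bin 5
  Item 0.17 -> Bin 1 (now 0.94)
Total bins used = 5

5


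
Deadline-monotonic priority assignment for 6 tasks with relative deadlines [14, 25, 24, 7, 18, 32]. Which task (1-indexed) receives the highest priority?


Sort tasks by relative deadline (ascending):
  Task 4: deadline = 7
  Task 1: deadline = 14
  Task 5: deadline = 18
  Task 3: deadline = 24
  Task 2: deadline = 25
  Task 6: deadline = 32
Priority order (highest first): [4, 1, 5, 3, 2, 6]
Highest priority task = 4

4


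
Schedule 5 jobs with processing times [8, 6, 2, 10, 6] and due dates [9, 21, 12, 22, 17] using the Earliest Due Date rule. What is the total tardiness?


Sort by due date (EDD order): [(8, 9), (2, 12), (6, 17), (6, 21), (10, 22)]
Compute completion times and tardiness:
  Job 1: p=8, d=9, C=8, tardiness=max(0,8-9)=0
  Job 2: p=2, d=12, C=10, tardiness=max(0,10-12)=0
  Job 3: p=6, d=17, C=16, tardiness=max(0,16-17)=0
  Job 4: p=6, d=21, C=22, tardiness=max(0,22-21)=1
  Job 5: p=10, d=22, C=32, tardiness=max(0,32-22)=10
Total tardiness = 11

11


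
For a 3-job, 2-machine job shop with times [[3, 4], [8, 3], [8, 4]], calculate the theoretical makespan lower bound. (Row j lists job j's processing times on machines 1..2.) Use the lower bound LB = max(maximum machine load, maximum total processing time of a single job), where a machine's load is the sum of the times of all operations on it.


Machine loads:
  Machine 1: 3 + 8 + 8 = 19
  Machine 2: 4 + 3 + 4 = 11
Max machine load = 19
Job totals:
  Job 1: 7
  Job 2: 11
  Job 3: 12
Max job total = 12
Lower bound = max(19, 12) = 19

19


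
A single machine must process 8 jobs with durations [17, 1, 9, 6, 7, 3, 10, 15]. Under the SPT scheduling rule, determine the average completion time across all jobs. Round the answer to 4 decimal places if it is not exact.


Sort jobs by processing time (SPT order): [1, 3, 6, 7, 9, 10, 15, 17]
Compute completion times sequentially:
  Job 1: processing = 1, completes at 1
  Job 2: processing = 3, completes at 4
  Job 3: processing = 6, completes at 10
  Job 4: processing = 7, completes at 17
  Job 5: processing = 9, completes at 26
  Job 6: processing = 10, completes at 36
  Job 7: processing = 15, completes at 51
  Job 8: processing = 17, completes at 68
Sum of completion times = 213
Average completion time = 213/8 = 26.625

26.625


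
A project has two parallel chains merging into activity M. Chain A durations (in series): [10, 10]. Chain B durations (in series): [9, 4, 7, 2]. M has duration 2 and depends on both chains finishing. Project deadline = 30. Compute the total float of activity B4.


Forward pass: ES(B4) = sum of predecessors on chain B = 20
EF = ES + duration = 20 + 2 = 22
Backward pass: LF(M) = deadline = 30; LS(M) = 30 - 2 = 28
LF(B4) = LS(M) - sum(successors on chain B) = 28 - 0 = 28
LS = LF - duration = 28 - 2 = 26
Total float = LS - ES = 26 - 20 = 6

6


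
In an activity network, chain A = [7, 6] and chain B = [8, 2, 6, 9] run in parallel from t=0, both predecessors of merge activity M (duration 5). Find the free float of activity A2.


ES(A2) = sum of predecessors on chain A = 7
EF(A2) = ES + duration = 7 + 6 = 13
Successor of A2 is M. ES(M) = max(sum(A), sum(B)) = max(13, 25) = 25
Free float = ES(successor) - EF(current) = 25 - 13 = 12

12


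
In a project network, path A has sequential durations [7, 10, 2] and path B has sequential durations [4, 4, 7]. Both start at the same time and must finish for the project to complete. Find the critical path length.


Path A total = 7 + 10 + 2 = 19
Path B total = 4 + 4 + 7 = 15
Critical path = longest path = max(19, 15) = 19

19


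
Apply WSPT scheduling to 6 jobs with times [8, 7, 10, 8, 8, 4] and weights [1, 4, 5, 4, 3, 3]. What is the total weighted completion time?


Compute p/w ratios and sort ascending (WSPT): [(4, 3), (7, 4), (10, 5), (8, 4), (8, 3), (8, 1)]
Compute weighted completion times:
  Job (p=4,w=3): C=4, w*C=3*4=12
  Job (p=7,w=4): C=11, w*C=4*11=44
  Job (p=10,w=5): C=21, w*C=5*21=105
  Job (p=8,w=4): C=29, w*C=4*29=116
  Job (p=8,w=3): C=37, w*C=3*37=111
  Job (p=8,w=1): C=45, w*C=1*45=45
Total weighted completion time = 433

433


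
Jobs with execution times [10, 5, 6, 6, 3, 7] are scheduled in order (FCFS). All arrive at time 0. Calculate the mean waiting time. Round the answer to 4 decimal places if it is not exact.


FCFS order (as given): [10, 5, 6, 6, 3, 7]
Waiting times:
  Job 1: wait = 0
  Job 2: wait = 10
  Job 3: wait = 15
  Job 4: wait = 21
  Job 5: wait = 27
  Job 6: wait = 30
Sum of waiting times = 103
Average waiting time = 103/6 = 17.1667

17.1667


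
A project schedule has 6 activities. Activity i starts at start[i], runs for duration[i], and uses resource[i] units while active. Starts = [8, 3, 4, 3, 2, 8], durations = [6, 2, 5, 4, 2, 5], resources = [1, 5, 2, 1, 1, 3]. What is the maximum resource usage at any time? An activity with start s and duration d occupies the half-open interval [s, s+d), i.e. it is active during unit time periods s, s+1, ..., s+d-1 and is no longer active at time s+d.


Each activity i is active on [start_i, start_i + duration_i).
Compute total resource usage per time slot:
  t=0: active resources = [], total = 0
  t=1: active resources = [], total = 0
  t=2: active resources = [1], total = 1
  t=3: active resources = [5, 1, 1], total = 7
  t=4: active resources = [5, 2, 1], total = 8
  t=5: active resources = [2, 1], total = 3
  t=6: active resources = [2, 1], total = 3
  t=7: active resources = [2], total = 2
  t=8: active resources = [1, 2, 3], total = 6
  t=9: active resources = [1, 3], total = 4
  t=10: active resources = [1, 3], total = 4
  t=11: active resources = [1, 3], total = 4
  t=12: active resources = [1, 3], total = 4
  t=13: active resources = [1], total = 1
Peak resource demand = 8

8


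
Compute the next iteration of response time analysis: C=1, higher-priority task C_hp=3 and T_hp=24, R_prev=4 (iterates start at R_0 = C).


R_next = C + ceil(R_prev / T_hp) * C_hp
ceil(4 / 24) = ceil(0.1667) = 1
Interference = 1 * 3 = 3
R_next = 1 + 3 = 4
R_next = R_prev, so the iteration has converged (response time = 4).

4


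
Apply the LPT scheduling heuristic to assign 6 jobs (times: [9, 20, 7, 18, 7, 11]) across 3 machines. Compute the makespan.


Sort jobs in decreasing order (LPT): [20, 18, 11, 9, 7, 7]
Assign each job to the least loaded machine:
  Machine 1: jobs [20, 7], load = 27
  Machine 2: jobs [18, 7], load = 25
  Machine 3: jobs [11, 9], load = 20
Makespan = max load = 27

27


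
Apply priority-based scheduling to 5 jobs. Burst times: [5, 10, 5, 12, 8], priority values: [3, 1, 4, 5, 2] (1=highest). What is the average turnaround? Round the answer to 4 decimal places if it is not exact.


Sort by priority (ascending = highest first):
Order: [(1, 10), (2, 8), (3, 5), (4, 5), (5, 12)]
Completion times:
  Priority 1, burst=10, C=10
  Priority 2, burst=8, C=18
  Priority 3, burst=5, C=23
  Priority 4, burst=5, C=28
  Priority 5, burst=12, C=40
Average turnaround = 119/5 = 23.8

23.8


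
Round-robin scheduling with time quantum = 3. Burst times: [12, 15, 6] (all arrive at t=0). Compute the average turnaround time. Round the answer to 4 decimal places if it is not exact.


Time quantum = 3
Execution trace:
  J1 runs 3 units, time = 3
  J2 runs 3 units, time = 6
  J3 runs 3 units, time = 9
  J1 runs 3 units, time = 12
  J2 runs 3 units, time = 15
  J3 runs 3 units, time = 18
  J1 runs 3 units, time = 21
  J2 runs 3 units, time = 24
  J1 runs 3 units, time = 27
  J2 runs 3 units, time = 30
  J2 runs 3 units, time = 33
Finish times: [27, 33, 18]
Average turnaround = 78/3 = 26.0

26.0


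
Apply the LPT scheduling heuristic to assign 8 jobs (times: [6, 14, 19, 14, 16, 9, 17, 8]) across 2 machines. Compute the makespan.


Sort jobs in decreasing order (LPT): [19, 17, 16, 14, 14, 9, 8, 6]
Assign each job to the least loaded machine:
  Machine 1: jobs [19, 14, 14, 6], load = 53
  Machine 2: jobs [17, 16, 9, 8], load = 50
Makespan = max load = 53

53


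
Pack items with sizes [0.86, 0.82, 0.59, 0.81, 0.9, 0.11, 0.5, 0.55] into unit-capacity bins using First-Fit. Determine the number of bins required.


Place items sequentially using First-Fit:
  Item 0.86 -> new Bin 1
  Item 0.82 -> new Bin 2
  Item 0.59 -> new Bin 3
  Item 0.81 -> new Bin 4
  Item 0.9 -> new Bin 5
  Item 0.11 -> Bin 1 (now 0.97)
  Item 0.5 -> new Bin 6
  Item 0.55 -> new Bin 7
Total bins used = 7

7


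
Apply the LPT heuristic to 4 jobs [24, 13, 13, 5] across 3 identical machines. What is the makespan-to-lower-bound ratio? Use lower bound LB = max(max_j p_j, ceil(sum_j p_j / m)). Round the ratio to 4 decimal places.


LPT order: [24, 13, 13, 5]
Machine loads after assignment: [24, 18, 13]
LPT makespan = 24
Lower bound = max(max_job, ceil(total/3)) = max(24, 19) = 24
Ratio = 24 / 24 = 1.0

1.0


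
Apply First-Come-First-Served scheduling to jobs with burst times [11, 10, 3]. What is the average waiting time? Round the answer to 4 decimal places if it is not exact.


FCFS order (as given): [11, 10, 3]
Waiting times:
  Job 1: wait = 0
  Job 2: wait = 11
  Job 3: wait = 21
Sum of waiting times = 32
Average waiting time = 32/3 = 10.6667

10.6667


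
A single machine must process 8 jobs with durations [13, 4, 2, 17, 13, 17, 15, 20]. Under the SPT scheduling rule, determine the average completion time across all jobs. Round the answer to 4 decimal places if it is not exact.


Sort jobs by processing time (SPT order): [2, 4, 13, 13, 15, 17, 17, 20]
Compute completion times sequentially:
  Job 1: processing = 2, completes at 2
  Job 2: processing = 4, completes at 6
  Job 3: processing = 13, completes at 19
  Job 4: processing = 13, completes at 32
  Job 5: processing = 15, completes at 47
  Job 6: processing = 17, completes at 64
  Job 7: processing = 17, completes at 81
  Job 8: processing = 20, completes at 101
Sum of completion times = 352
Average completion time = 352/8 = 44.0

44.0


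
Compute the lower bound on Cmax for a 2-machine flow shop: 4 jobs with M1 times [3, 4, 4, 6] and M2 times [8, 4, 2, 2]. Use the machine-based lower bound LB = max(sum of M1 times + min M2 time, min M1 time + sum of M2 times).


LB1 = sum(M1 times) + min(M2 times) = 17 + 2 = 19
LB2 = min(M1 times) + sum(M2 times) = 3 + 16 = 19
Lower bound = max(LB1, LB2) = max(19, 19) = 19

19


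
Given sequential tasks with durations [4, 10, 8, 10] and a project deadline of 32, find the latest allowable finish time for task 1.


LF(activity 1) = deadline - sum of successor durations
Successors: activities 2 through 4 with durations [10, 8, 10]
Sum of successor durations = 28
LF = 32 - 28 = 4

4


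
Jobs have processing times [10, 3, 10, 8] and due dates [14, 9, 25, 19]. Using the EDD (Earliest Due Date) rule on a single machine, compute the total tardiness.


Sort by due date (EDD order): [(3, 9), (10, 14), (8, 19), (10, 25)]
Compute completion times and tardiness:
  Job 1: p=3, d=9, C=3, tardiness=max(0,3-9)=0
  Job 2: p=10, d=14, C=13, tardiness=max(0,13-14)=0
  Job 3: p=8, d=19, C=21, tardiness=max(0,21-19)=2
  Job 4: p=10, d=25, C=31, tardiness=max(0,31-25)=6
Total tardiness = 8

8


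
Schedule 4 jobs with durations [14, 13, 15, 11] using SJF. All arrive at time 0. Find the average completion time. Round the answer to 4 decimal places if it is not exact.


SJF order (ascending): [11, 13, 14, 15]
Completion times:
  Job 1: burst=11, C=11
  Job 2: burst=13, C=24
  Job 3: burst=14, C=38
  Job 4: burst=15, C=53
Average completion = 126/4 = 31.5

31.5


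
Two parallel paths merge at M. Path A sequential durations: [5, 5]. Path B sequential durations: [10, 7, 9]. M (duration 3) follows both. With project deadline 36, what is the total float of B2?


Forward pass: ES(B2) = sum of predecessors on chain B = 10
EF = ES + duration = 10 + 7 = 17
Backward pass: LF(M) = deadline = 36; LS(M) = 36 - 3 = 33
LF(B2) = LS(M) - sum(successors on chain B) = 33 - 9 = 24
LS = LF - duration = 24 - 7 = 17
Total float = LS - ES = 17 - 10 = 7

7


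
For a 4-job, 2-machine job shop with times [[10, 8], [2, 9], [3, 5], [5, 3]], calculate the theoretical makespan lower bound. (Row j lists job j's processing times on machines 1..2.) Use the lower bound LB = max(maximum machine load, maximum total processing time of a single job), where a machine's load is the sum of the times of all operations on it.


Machine loads:
  Machine 1: 10 + 2 + 3 + 5 = 20
  Machine 2: 8 + 9 + 5 + 3 = 25
Max machine load = 25
Job totals:
  Job 1: 18
  Job 2: 11
  Job 3: 8
  Job 4: 8
Max job total = 18
Lower bound = max(25, 18) = 25

25


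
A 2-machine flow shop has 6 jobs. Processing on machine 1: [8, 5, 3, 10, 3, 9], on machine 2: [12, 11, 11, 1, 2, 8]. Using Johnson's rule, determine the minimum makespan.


Apply Johnson's rule:
  Group 1 (a <= b): [(3, 3, 11), (2, 5, 11), (1, 8, 12)]
  Group 2 (a > b): [(6, 9, 8), (5, 3, 2), (4, 10, 1)]
Optimal job order: [3, 2, 1, 6, 5, 4]
Schedule:
  Job 3: M1 done at 3, M2 done at 14
  Job 2: M1 done at 8, M2 done at 25
  Job 1: M1 done at 16, M2 done at 37
  Job 6: M1 done at 25, M2 done at 45
  Job 5: M1 done at 28, M2 done at 47
  Job 4: M1 done at 38, M2 done at 48
Makespan = 48

48


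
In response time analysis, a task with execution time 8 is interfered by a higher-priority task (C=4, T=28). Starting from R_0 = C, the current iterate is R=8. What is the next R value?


R_next = C + ceil(R_prev / T_hp) * C_hp
ceil(8 / 28) = ceil(0.2857) = 1
Interference = 1 * 4 = 4
R_next = 8 + 4 = 12

12


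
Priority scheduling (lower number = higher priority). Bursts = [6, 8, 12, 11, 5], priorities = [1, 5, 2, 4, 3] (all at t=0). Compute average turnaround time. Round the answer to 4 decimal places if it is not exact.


Sort by priority (ascending = highest first):
Order: [(1, 6), (2, 12), (3, 5), (4, 11), (5, 8)]
Completion times:
  Priority 1, burst=6, C=6
  Priority 2, burst=12, C=18
  Priority 3, burst=5, C=23
  Priority 4, burst=11, C=34
  Priority 5, burst=8, C=42
Average turnaround = 123/5 = 24.6

24.6


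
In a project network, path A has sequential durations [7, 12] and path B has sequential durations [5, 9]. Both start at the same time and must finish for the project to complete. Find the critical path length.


Path A total = 7 + 12 = 19
Path B total = 5 + 9 = 14
Critical path = longest path = max(19, 14) = 19

19


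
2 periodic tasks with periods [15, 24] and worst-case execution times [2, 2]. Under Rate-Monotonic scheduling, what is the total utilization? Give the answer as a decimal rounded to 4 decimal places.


Compute individual utilizations (exact fractions):
  Task 1: C/T = 2/15 (approx. 0.1333)
  Task 2: C/T = 2/24 = 1/12 (approx. 0.0833)
Total utilization U = 2/15 + 1/12 = 13/60
Rounded to 4 decimal places: U = 0.2167
RM (Liu & Layland) bound for 2 tasks = 0.828427; compare with U = 13/60 (approx. 0.216667)
U <= bound, so schedulable by RM sufficient condition.

0.2167


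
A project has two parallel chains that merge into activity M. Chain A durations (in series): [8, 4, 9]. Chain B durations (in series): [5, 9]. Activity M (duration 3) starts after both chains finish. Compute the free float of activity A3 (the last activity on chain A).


ES(A3) = sum of predecessors on chain A = 12
EF(A3) = ES + duration = 12 + 9 = 21
Successor of A3 is M. ES(M) = max(sum(A), sum(B)) = max(21, 14) = 21
Free float = ES(successor) - EF(current) = 21 - 21 = 0

0


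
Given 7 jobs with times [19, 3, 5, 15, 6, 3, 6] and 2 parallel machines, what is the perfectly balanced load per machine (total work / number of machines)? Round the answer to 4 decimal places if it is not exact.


Total processing time = 19 + 3 + 5 + 15 + 6 + 3 + 6 = 57
Number of machines = 2
Ideal balanced load = 57 / 2 = 28.5

28.5


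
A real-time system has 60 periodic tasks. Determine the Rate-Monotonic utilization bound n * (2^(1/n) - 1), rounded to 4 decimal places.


Compute 2^(1/60) = 1.0116194403
Subtract 1: 1.0116194403 - 1 = 0.0116194403
Multiply by n: 60 * 0.0116194403 = 0.6971664180
Round to 4 dp: 0.6972

0.6972


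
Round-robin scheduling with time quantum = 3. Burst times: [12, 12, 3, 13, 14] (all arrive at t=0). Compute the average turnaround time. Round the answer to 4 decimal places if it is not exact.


Time quantum = 3
Execution trace:
  J1 runs 3 units, time = 3
  J2 runs 3 units, time = 6
  J3 runs 3 units, time = 9
  J4 runs 3 units, time = 12
  J5 runs 3 units, time = 15
  J1 runs 3 units, time = 18
  J2 runs 3 units, time = 21
  J4 runs 3 units, time = 24
  J5 runs 3 units, time = 27
  J1 runs 3 units, time = 30
  J2 runs 3 units, time = 33
  J4 runs 3 units, time = 36
  J5 runs 3 units, time = 39
  J1 runs 3 units, time = 42
  J2 runs 3 units, time = 45
  J4 runs 3 units, time = 48
  J5 runs 3 units, time = 51
  J4 runs 1 units, time = 52
  J5 runs 2 units, time = 54
Finish times: [42, 45, 9, 52, 54]
Average turnaround = 202/5 = 40.4

40.4


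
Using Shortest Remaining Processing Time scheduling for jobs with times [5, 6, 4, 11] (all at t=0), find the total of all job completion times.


Since all jobs arrive at t=0, SRPT equals SPT ordering.
SPT order: [4, 5, 6, 11]
Completion times:
  Job 1: p=4, C=4
  Job 2: p=5, C=9
  Job 3: p=6, C=15
  Job 4: p=11, C=26
Total completion time = 4 + 9 + 15 + 26 = 54

54


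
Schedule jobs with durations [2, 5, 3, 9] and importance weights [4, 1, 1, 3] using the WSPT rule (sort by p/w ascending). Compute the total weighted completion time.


Compute p/w ratios and sort ascending (WSPT): [(2, 4), (3, 1), (9, 3), (5, 1)]
Compute weighted completion times:
  Job (p=2,w=4): C=2, w*C=4*2=8
  Job (p=3,w=1): C=5, w*C=1*5=5
  Job (p=9,w=3): C=14, w*C=3*14=42
  Job (p=5,w=1): C=19, w*C=1*19=19
Total weighted completion time = 74

74


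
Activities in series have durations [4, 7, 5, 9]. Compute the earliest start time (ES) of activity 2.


Activity 2 starts after activities 1 through 1 complete.
Predecessor durations: [4]
ES = 4 = 4

4


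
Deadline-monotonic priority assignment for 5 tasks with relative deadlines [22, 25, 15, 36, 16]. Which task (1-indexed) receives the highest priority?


Sort tasks by relative deadline (ascending):
  Task 3: deadline = 15
  Task 5: deadline = 16
  Task 1: deadline = 22
  Task 2: deadline = 25
  Task 4: deadline = 36
Priority order (highest first): [3, 5, 1, 2, 4]
Highest priority task = 3

3
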